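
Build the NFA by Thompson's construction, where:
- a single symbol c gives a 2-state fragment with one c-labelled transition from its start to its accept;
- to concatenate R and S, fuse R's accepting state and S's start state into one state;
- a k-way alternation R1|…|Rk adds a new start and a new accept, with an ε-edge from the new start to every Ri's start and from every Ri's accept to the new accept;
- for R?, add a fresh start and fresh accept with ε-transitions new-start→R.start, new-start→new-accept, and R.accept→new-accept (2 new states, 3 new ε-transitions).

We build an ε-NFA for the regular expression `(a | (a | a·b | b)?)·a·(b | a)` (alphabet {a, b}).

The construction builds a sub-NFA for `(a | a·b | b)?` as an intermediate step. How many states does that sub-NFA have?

Fragment for `(a | a·b | b)?`:
Each of the 4 symbol leaves contributes a 2-state fragment.
  a·b = 3 states
  a | a·b | b = 9 states
  (a | a·b | b)? = 11 states

11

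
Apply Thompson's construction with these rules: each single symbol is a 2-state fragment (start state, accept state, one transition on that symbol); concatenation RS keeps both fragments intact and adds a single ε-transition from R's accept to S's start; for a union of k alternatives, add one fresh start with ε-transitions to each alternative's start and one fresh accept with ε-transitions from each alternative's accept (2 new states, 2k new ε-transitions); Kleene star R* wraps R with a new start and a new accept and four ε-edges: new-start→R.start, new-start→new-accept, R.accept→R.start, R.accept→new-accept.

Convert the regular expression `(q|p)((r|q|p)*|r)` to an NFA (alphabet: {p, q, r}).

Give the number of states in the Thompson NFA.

20

Bottom-up over the parse tree:
Each of the 6 symbol leaves contributes a 2-state fragment.
  q|p → 6 states
  r|q|p → 8 states
  (r|q|p)* → 10 states
  (r|q|p)*|r → 14 states
  (q|p)((r|q|p)*|r) → 20 states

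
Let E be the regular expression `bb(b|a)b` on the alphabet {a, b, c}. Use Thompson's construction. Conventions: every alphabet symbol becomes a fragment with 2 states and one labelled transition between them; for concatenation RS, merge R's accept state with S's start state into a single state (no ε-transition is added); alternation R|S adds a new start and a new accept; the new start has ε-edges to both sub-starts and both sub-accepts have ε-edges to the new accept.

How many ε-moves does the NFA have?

Bottom-up over the parse tree:
Each of the 5 symbol leaves contributes 0 ε-transitions.
  b|a → 4 ε-transitions
  bb(b|a)b → 4 ε-transitions

4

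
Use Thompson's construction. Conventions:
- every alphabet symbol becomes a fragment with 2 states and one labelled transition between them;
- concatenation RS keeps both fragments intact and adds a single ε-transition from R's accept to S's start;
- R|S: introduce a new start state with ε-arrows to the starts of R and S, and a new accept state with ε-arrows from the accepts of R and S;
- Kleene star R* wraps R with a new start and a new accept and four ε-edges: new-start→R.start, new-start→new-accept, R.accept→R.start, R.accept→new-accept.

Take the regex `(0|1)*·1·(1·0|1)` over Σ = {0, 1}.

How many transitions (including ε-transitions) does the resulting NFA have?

21

Building bottom-up:
Each of the 6 symbol leaves contributes 1 transition (1 symbol, 0 ε).
  0|1 — 6 transitions (2 symbol, 4 ε)
  (0|1)* — 10 transitions (2 symbol, 8 ε)
  1·0 — 3 transitions (2 symbol, 1 ε)
  1·0|1 — 8 transitions (3 symbol, 5 ε)
  (0|1)*·1·(1·0|1) — 21 transitions (6 symbol, 15 ε)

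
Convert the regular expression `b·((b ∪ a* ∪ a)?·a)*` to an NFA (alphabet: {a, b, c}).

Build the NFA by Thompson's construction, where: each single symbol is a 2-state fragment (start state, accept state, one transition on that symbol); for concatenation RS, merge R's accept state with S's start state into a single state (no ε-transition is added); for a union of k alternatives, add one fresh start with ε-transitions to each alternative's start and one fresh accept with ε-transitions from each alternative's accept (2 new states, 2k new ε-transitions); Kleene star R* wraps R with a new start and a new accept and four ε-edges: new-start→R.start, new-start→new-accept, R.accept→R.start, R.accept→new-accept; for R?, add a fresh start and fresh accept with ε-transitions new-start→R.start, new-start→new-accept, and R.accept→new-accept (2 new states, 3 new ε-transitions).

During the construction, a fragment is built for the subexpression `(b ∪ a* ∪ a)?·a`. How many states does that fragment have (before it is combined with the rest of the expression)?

13

Fragment for `(b ∪ a* ∪ a)?·a`:
Each of the 4 symbol leaves contributes a 2-state fragment.
  a* → 4 states
  b ∪ a* ∪ a → 10 states
  (b ∪ a* ∪ a)? → 12 states
  (b ∪ a* ∪ a)?·a → 13 states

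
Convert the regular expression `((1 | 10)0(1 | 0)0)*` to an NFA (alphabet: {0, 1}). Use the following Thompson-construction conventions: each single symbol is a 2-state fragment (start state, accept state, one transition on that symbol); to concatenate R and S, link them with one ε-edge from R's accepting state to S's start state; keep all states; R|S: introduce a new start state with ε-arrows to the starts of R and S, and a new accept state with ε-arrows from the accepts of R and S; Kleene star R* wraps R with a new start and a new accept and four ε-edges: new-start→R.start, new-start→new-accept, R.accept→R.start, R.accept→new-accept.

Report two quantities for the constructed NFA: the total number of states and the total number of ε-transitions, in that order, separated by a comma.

20, 16

Building bottom-up:
Each of the 7 symbol leaves contributes 2 states and 0 ε-transitions.
  10 — 4 states, 1 ε-transition
  1 | 10 — 8 states, 5 ε-transitions
  1 | 0 — 6 states, 4 ε-transitions
  (1 | 10)0(1 | 0)0 — 18 states, 12 ε-transitions
  ((1 | 10)0(1 | 0)0)* — 20 states, 16 ε-transitions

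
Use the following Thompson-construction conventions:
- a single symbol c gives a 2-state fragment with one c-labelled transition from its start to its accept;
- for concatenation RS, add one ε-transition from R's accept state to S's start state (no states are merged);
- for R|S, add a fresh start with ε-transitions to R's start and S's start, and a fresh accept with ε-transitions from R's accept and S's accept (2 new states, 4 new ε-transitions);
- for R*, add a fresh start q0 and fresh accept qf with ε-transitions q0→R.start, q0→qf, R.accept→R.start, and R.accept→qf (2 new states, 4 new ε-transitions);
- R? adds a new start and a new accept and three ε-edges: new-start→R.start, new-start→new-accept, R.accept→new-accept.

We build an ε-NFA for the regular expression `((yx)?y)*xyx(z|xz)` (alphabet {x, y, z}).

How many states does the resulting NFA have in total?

24

Bottom-up over the parse tree:
Each of the 9 symbol leaves contributes a 2-state fragment.
  yx — 4 states
  (yx)? — 6 states
  (yx)?y — 8 states
  ((yx)?y)* — 10 states
  xz — 4 states
  z|xz — 8 states
  ((yx)?y)*xyx(z|xz) — 24 states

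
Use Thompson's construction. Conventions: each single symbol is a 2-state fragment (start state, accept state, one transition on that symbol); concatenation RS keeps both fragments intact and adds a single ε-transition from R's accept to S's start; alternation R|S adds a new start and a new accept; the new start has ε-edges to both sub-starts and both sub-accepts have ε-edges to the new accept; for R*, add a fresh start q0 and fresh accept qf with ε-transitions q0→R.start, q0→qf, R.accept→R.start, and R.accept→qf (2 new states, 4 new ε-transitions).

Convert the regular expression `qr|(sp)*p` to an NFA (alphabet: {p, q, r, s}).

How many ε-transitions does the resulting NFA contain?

11

Building bottom-up:
Each of the 5 symbol leaves contributes 0 ε-transitions.
  qr → 1 ε-transition
  sp → 1 ε-transition
  (sp)* → 5 ε-transitions
  (sp)*p → 6 ε-transitions
  qr|(sp)*p → 11 ε-transitions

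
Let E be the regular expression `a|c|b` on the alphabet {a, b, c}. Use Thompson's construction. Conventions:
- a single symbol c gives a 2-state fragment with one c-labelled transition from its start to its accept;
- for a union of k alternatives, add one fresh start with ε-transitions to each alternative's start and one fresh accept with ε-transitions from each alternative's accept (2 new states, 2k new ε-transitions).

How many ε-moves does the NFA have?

6

Bottom-up over the parse tree:
Each of the 3 symbol leaves contributes 0 ε-transitions.
  a|c|b : 6 ε-transitions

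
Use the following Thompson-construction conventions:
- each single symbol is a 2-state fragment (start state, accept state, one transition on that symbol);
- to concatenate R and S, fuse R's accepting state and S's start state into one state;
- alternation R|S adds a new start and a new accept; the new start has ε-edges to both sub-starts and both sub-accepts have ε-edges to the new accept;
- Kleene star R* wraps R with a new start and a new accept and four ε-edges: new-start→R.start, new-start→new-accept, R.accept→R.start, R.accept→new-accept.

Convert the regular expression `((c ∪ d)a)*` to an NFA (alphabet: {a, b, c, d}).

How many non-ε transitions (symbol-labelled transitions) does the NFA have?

3

Building bottom-up:
Each of the 3 symbol leaves contributes exactly 1 symbol transition.
  c ∪ d → 2 symbol transitions
  (c ∪ d)a → 3 symbol transitions
  ((c ∪ d)a)* → 3 symbol transitions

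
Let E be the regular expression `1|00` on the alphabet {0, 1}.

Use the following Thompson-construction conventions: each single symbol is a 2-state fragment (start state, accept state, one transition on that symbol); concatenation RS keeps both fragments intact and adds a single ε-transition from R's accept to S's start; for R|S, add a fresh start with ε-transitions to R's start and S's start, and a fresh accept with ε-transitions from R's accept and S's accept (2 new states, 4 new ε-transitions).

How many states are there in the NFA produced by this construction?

8

Per subexpression:
Each of the 3 symbol leaves contributes a 2-state fragment.
  00 — 4 states
  1|00 — 8 states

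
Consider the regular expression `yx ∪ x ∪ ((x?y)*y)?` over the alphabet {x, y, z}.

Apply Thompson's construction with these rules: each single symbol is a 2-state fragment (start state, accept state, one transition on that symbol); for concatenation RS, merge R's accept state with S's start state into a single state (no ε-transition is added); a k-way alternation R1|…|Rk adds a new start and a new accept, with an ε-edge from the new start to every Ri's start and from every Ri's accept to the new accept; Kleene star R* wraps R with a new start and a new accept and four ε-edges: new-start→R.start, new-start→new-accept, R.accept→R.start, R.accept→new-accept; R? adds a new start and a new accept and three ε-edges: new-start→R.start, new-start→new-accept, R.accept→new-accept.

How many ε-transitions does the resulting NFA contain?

Recursing over subexpressions:
Each of the 6 symbol leaves contributes 0 ε-transitions.
  yx = 0 ε-transitions
  x? = 3 ε-transitions
  x?y = 3 ε-transitions
  (x?y)* = 7 ε-transitions
  (x?y)*y = 7 ε-transitions
  ((x?y)*y)? = 10 ε-transitions
  yx ∪ x ∪ ((x?y)*y)? = 16 ε-transitions

16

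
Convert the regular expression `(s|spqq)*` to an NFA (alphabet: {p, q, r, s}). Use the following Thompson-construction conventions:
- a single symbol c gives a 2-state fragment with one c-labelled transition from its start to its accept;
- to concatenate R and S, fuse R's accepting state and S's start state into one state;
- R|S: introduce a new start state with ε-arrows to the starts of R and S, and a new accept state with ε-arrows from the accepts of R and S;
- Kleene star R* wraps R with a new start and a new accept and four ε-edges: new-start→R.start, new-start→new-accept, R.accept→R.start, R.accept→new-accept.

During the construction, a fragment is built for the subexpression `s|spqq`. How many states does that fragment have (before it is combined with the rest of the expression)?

9

Fragment for `s|spqq`:
Each of the 5 symbol leaves contributes a 2-state fragment.
  spqq → 5 states
  s|spqq → 9 states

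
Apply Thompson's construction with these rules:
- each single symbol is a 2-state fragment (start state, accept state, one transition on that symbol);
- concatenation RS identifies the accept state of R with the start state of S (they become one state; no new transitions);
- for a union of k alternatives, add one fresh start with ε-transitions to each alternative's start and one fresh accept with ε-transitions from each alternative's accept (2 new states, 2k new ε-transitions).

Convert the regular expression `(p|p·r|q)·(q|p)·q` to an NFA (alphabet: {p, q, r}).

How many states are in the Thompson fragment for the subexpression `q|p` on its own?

6

Fragment for `q|p`:
Each of the 2 symbol leaves contributes a 2-state fragment.
  q|p → 6 states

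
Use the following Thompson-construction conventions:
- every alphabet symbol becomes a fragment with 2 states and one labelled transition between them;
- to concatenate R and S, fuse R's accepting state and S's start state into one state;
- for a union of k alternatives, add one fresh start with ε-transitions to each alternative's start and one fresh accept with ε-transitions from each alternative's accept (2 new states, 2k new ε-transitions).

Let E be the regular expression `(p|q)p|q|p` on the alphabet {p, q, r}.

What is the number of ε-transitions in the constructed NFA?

10

Bottom-up over the parse tree:
Each of the 5 symbol leaves contributes 0 ε-transitions.
  p|q = 4 ε-transitions
  (p|q)p = 4 ε-transitions
  (p|q)p|q|p = 10 ε-transitions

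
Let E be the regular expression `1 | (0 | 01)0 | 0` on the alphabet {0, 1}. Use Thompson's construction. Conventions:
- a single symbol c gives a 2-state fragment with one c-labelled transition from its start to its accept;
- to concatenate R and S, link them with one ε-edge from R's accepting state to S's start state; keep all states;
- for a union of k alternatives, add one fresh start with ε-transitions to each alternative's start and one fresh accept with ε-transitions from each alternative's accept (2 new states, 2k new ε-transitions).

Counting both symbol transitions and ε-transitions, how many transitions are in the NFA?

Per subexpression:
Each of the 6 symbol leaves contributes 1 transition (1 symbol, 0 ε).
  01 → 3 transitions (2 symbol, 1 ε)
  0 | 01 → 8 transitions (3 symbol, 5 ε)
  (0 | 01)0 → 10 transitions (4 symbol, 6 ε)
  1 | (0 | 01)0 | 0 → 18 transitions (6 symbol, 12 ε)

18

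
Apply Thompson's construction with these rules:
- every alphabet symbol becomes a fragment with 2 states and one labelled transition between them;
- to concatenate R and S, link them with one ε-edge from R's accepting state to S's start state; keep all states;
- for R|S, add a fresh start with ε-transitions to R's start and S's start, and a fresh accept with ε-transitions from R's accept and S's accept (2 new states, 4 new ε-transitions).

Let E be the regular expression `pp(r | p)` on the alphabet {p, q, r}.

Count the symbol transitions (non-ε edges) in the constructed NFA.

Per subexpression:
Each of the 4 symbol leaves contributes exactly 1 symbol transition.
  r | p — 2 symbol transitions
  pp(r | p) — 4 symbol transitions

4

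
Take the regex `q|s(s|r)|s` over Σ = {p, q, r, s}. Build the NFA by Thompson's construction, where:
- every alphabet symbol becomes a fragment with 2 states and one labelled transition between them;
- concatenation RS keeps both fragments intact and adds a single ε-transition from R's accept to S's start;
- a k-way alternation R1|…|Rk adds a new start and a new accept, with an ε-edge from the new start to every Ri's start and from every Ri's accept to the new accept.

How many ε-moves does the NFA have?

11

Bottom-up over the parse tree:
Each of the 5 symbol leaves contributes 0 ε-transitions.
  s|r = 4 ε-transitions
  s(s|r) = 5 ε-transitions
  q|s(s|r)|s = 11 ε-transitions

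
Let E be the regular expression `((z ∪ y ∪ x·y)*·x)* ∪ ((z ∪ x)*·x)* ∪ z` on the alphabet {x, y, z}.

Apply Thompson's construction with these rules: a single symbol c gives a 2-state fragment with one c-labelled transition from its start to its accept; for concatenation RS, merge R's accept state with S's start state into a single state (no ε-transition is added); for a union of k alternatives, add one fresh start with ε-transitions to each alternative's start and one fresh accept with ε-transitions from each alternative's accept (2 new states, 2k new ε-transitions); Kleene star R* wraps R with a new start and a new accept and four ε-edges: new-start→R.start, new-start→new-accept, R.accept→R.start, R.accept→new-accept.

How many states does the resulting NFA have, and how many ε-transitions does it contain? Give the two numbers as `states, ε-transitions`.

29, 32

By structural recursion:
Each of the 9 symbol leaves contributes 2 states and 0 ε-transitions.
  x·y = 3 states, 0 ε-transitions
  z ∪ y ∪ x·y = 9 states, 6 ε-transitions
  (z ∪ y ∪ x·y)* = 11 states, 10 ε-transitions
  (z ∪ y ∪ x·y)*·x = 12 states, 10 ε-transitions
  ((z ∪ y ∪ x·y)*·x)* = 14 states, 14 ε-transitions
  z ∪ x = 6 states, 4 ε-transitions
  (z ∪ x)* = 8 states, 8 ε-transitions
  (z ∪ x)*·x = 9 states, 8 ε-transitions
  ((z ∪ x)*·x)* = 11 states, 12 ε-transitions
  ((z ∪ y ∪ x·y)*·x)* ∪ ((z ∪ x)*·x)* ∪ z = 29 states, 32 ε-transitions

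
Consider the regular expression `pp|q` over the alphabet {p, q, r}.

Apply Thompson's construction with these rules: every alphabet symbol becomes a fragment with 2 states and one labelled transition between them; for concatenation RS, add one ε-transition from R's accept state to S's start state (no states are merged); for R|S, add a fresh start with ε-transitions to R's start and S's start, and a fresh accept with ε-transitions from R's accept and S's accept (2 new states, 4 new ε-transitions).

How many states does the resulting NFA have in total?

8

Bottom-up over the parse tree:
Each of the 3 symbol leaves contributes a 2-state fragment.
  pp — 4 states
  pp|q — 8 states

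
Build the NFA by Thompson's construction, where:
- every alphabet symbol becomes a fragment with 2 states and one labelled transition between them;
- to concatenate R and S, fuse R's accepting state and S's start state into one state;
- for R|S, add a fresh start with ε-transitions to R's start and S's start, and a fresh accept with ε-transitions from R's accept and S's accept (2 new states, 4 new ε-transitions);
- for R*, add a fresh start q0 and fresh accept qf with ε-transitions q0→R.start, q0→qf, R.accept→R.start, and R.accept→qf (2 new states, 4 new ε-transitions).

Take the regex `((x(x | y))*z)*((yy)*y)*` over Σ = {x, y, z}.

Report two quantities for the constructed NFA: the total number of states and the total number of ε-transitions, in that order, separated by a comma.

Per subexpression:
Each of the 7 symbol leaves contributes 2 states and 0 ε-transitions.
  x | y — 6 states, 4 ε-transitions
  x(x | y) — 7 states, 4 ε-transitions
  (x(x | y))* — 9 states, 8 ε-transitions
  (x(x | y))*z — 10 states, 8 ε-transitions
  ((x(x | y))*z)* — 12 states, 12 ε-transitions
  yy — 3 states, 0 ε-transitions
  (yy)* — 5 states, 4 ε-transitions
  (yy)*y — 6 states, 4 ε-transitions
  ((yy)*y)* — 8 states, 8 ε-transitions
  ((x(x | y))*z)*((yy)*y)* — 19 states, 20 ε-transitions

19, 20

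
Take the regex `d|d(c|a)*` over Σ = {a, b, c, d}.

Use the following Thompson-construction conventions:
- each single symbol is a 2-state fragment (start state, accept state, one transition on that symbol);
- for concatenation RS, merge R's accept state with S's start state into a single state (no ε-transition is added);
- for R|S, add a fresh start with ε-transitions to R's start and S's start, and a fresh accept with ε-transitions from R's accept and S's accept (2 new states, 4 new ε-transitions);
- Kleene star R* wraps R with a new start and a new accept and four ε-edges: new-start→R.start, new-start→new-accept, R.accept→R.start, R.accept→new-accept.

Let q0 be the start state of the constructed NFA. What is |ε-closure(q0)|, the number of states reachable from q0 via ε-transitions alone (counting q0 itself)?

3

Compute the ε-closure size of each fragment's start state recursively; a symbol fragment's start has no outgoing ε-edge, so its closure is just itself (size 1).
  c|a : new start ε-reaches every alternative's start; none of them accept ε, so the new accept is not reached: |ε-closure| = 1 + 1 + 1 = 3
  (c|a)* : |ε-closure| = 1 (new start) + 3 (body) + 1 (new accept) = 5
  d(c|a)* : same as the first factor's closure: |ε-closure| = 1
  d|d(c|a)* : new start ε-reaches every alternative's start; none of them accept ε, so the new accept is not reached: |ε-closure| = 1 + 1 + 1 = 3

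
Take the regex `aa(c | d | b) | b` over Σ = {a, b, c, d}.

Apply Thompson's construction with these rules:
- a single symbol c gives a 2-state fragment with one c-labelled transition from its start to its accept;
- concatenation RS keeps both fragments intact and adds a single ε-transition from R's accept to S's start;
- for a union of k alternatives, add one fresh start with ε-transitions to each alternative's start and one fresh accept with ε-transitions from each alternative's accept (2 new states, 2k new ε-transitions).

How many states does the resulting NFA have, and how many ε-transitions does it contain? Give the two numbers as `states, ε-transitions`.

16, 12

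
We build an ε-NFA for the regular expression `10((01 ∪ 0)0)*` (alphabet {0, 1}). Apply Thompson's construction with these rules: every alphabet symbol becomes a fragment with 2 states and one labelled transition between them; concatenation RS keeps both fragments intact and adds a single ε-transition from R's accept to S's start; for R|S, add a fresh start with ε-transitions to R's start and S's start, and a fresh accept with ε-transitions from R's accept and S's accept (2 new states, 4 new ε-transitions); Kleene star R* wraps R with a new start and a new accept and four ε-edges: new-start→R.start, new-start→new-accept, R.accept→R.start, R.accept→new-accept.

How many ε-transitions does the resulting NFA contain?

By structural recursion:
Each of the 6 symbol leaves contributes 0 ε-transitions.
  01 — 1 ε-transition
  01 ∪ 0 — 5 ε-transitions
  (01 ∪ 0)0 — 6 ε-transitions
  ((01 ∪ 0)0)* — 10 ε-transitions
  10((01 ∪ 0)0)* — 12 ε-transitions

12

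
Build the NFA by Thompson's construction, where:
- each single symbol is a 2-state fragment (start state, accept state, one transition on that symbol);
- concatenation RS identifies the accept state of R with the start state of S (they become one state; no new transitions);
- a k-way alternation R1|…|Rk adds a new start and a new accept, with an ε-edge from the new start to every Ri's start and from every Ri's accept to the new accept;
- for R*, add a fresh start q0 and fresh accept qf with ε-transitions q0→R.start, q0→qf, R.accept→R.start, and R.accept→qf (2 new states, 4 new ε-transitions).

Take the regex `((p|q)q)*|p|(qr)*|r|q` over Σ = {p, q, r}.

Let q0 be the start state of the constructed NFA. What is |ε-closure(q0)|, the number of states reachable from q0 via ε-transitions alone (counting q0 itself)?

13

Let C(F) = |ε-closure(F.start)| within fragment F, and note whether F accepts ε. Symbol fragments have C = 1 and do not accept ε. Then:
  p|q → new start ε-reaches every alternative's start; none of them accept ε, so the new accept is not reached: |closure| = 1 + 1 + 1 = 3
  (p|q)q → same as the first factor's closure: |closure| = 3
  ((p|q)q)* → |closure| = 1 (new start) + 3 (body) + 1 (new accept) = 5
  qr → |closure| equals the left operand's closure size = 1 (its accept is not ε-reachable, so the closure stops there)
  (qr)* → the star's fresh start ε-reaches both the body's start and the fresh accept: |closure| = 2 + 1 = 3
  ((p|q)q)*|p|(qr)*|r|q → |closure| = 1 (new start) + (5 + 1 + 3 + 1 + 1) + 1 (new accept, since some branch ε-reaches its own accept) = 13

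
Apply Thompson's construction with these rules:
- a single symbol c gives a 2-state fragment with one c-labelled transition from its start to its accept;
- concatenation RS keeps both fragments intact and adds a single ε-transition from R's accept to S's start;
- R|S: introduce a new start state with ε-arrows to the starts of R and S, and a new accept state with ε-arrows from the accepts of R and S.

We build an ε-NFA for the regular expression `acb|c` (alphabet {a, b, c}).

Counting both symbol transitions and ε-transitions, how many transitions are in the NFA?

10

Building bottom-up:
Each of the 4 symbol leaves contributes 1 transition (1 symbol, 0 ε).
  acb : 5 transitions (3 symbol, 2 ε)
  acb|c : 10 transitions (4 symbol, 6 ε)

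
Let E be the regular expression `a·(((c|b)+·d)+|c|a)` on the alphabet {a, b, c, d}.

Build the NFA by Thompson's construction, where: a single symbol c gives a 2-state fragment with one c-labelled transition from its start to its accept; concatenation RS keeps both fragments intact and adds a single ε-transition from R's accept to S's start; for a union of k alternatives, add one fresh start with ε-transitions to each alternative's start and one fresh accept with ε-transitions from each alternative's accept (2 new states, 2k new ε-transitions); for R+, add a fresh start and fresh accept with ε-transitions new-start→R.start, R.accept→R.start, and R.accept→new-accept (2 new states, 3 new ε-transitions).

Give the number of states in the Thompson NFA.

20

By structural recursion:
Each of the 6 symbol leaves contributes a 2-state fragment.
  c|b = 6 states
  (c|b)+ = 8 states
  (c|b)+·d = 10 states
  ((c|b)+·d)+ = 12 states
  ((c|b)+·d)+|c|a = 18 states
  a·(((c|b)+·d)+|c|a) = 20 states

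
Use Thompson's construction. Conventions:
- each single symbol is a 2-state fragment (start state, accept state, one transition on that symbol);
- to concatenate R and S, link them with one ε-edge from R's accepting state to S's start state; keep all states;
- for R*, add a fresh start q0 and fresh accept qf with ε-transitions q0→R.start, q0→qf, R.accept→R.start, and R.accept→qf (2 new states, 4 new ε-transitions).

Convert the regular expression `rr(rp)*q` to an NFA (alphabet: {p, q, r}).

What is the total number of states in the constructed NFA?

By structural recursion:
Each of the 5 symbol leaves contributes a 2-state fragment.
  rp : 4 states
  (rp)* : 6 states
  rr(rp)*q : 12 states

12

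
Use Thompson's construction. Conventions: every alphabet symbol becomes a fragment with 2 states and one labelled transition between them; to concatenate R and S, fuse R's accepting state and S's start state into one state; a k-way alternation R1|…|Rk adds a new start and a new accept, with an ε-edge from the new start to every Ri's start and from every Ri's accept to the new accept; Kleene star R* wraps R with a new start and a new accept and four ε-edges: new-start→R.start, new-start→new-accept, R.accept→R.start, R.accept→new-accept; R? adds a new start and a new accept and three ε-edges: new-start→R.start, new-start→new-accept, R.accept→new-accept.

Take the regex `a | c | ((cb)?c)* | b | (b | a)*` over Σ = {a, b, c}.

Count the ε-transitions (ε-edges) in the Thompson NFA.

Bottom-up over the parse tree:
Each of the 8 symbol leaves contributes 0 ε-transitions.
  cb : 0 ε-transitions
  (cb)? : 3 ε-transitions
  (cb)?c : 3 ε-transitions
  ((cb)?c)* : 7 ε-transitions
  b | a : 4 ε-transitions
  (b | a)* : 8 ε-transitions
  a | c | ((cb)?c)* | b | (b | a)* : 25 ε-transitions

25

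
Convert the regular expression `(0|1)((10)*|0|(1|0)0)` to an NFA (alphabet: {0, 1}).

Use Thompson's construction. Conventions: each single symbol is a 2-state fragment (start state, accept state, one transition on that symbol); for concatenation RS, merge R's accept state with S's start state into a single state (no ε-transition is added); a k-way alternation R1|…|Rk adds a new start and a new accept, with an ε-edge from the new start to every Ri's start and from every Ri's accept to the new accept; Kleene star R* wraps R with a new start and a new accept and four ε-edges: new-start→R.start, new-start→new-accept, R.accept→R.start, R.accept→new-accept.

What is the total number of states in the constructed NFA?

21

By structural recursion:
Each of the 8 symbol leaves contributes a 2-state fragment.
  0|1 = 6 states
  10 = 3 states
  (10)* = 5 states
  1|0 = 6 states
  (1|0)0 = 7 states
  (10)*|0|(1|0)0 = 16 states
  (0|1)((10)*|0|(1|0)0) = 21 states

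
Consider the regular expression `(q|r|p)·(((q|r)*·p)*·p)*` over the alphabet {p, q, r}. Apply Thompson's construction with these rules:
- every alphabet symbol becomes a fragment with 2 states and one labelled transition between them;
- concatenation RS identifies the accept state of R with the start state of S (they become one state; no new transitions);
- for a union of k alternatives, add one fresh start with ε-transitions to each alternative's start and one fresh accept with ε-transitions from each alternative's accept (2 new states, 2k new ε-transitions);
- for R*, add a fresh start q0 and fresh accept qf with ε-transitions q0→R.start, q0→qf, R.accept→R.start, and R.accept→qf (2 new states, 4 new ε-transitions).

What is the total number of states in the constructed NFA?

21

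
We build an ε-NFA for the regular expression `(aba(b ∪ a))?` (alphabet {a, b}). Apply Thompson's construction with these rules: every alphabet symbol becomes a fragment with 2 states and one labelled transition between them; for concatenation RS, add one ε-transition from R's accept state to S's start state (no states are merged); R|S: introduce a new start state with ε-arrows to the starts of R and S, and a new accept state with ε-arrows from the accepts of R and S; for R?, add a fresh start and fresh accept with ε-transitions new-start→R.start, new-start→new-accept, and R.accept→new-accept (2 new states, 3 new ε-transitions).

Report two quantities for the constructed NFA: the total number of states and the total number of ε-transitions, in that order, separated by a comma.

Per subexpression:
Each of the 5 symbol leaves contributes 2 states and 0 ε-transitions.
  b ∪ a → 6 states, 4 ε-transitions
  aba(b ∪ a) → 12 states, 7 ε-transitions
  (aba(b ∪ a))? → 14 states, 10 ε-transitions

14, 10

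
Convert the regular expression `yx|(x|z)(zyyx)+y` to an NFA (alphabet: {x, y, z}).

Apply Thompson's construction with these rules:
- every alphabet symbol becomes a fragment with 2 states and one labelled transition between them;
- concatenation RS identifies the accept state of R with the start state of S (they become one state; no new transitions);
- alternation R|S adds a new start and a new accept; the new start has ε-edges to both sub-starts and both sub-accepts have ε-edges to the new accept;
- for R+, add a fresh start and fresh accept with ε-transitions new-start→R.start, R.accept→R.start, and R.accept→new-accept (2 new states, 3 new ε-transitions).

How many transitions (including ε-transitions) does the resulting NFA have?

Per subexpression:
Each of the 9 symbol leaves contributes 1 transition (1 symbol, 0 ε).
  yx — 2 transitions (2 symbol, 0 ε)
  x|z — 6 transitions (2 symbol, 4 ε)
  zyyx — 4 transitions (4 symbol, 0 ε)
  (zyyx)+ — 7 transitions (4 symbol, 3 ε)
  (x|z)(zyyx)+y — 14 transitions (7 symbol, 7 ε)
  yx|(x|z)(zyyx)+y — 20 transitions (9 symbol, 11 ε)

20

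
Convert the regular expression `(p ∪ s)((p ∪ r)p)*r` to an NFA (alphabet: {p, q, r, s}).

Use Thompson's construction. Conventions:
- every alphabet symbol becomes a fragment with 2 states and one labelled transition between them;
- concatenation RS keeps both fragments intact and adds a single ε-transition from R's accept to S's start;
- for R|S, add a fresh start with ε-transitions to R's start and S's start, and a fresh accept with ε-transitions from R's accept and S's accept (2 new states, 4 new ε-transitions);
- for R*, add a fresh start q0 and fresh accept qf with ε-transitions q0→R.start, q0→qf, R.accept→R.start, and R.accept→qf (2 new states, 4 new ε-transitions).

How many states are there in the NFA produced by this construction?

18

Per subexpression:
Each of the 6 symbol leaves contributes a 2-state fragment.
  p ∪ s = 6 states
  p ∪ r = 6 states
  (p ∪ r)p = 8 states
  ((p ∪ r)p)* = 10 states
  (p ∪ s)((p ∪ r)p)*r = 18 states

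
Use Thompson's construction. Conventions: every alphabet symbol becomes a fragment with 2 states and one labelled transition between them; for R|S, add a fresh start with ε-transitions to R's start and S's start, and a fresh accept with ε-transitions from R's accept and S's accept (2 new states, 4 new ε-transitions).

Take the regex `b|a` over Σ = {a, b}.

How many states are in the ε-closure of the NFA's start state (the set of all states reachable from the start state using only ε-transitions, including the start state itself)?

Work bottom-up. For each fragment F, track |ε-closure(F.start)| and whether F's accept lies in that closure (i.e. whether F accepts ε). A single-symbol fragment has closure size 1 and does not accept ε.
  b|a — C = 1 + 1 + 1 = 3 (the new accept is not ε-reachable since no branch accepts ε)

3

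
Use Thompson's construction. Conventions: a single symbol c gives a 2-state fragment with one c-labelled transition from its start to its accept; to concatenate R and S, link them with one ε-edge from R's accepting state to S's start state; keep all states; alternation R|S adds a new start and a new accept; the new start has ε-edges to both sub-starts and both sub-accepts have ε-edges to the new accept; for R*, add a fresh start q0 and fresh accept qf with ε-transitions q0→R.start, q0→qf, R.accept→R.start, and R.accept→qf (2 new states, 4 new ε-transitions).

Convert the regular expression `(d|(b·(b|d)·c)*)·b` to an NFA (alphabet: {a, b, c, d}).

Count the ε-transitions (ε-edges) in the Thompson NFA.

15

Building bottom-up:
Each of the 6 symbol leaves contributes 0 ε-transitions.
  b|d — 4 ε-transitions
  b·(b|d)·c — 6 ε-transitions
  (b·(b|d)·c)* — 10 ε-transitions
  d|(b·(b|d)·c)* — 14 ε-transitions
  (d|(b·(b|d)·c)*)·b — 15 ε-transitions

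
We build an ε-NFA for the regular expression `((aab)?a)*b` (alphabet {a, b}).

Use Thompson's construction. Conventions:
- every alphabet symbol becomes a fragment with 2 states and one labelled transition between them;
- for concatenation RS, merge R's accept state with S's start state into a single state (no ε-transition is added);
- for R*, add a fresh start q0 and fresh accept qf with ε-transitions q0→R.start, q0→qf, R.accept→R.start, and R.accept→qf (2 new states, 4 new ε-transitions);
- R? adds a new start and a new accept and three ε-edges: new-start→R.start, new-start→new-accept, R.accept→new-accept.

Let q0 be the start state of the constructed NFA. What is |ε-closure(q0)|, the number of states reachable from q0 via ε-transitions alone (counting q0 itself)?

Compute the ε-closure size of each fragment's start state recursively; a symbol fragment's start has no outgoing ε-edge, so its closure is just itself (size 1).
  aab → same as the first factor's closure: |ε-closure| = 1
  (aab)? → new start has ε-edges to the inner start and to the new accept, so |ε-closure| = 2 + 1 = 3
  (aab)?a → |ε-closure| = 3 + (1−1) = 3 (closure spills across the concat boundary because the left factor accepts ε)
  ((aab)?a)* → new start has ε-edges to the inner start and to the new accept, so |ε-closure| = 2 + 3 = 5
  ((aab)?a)*b → |ε-closure| = 5 + (1−1) = 5 (closure spills across the concat boundary because the left factor accepts ε)

5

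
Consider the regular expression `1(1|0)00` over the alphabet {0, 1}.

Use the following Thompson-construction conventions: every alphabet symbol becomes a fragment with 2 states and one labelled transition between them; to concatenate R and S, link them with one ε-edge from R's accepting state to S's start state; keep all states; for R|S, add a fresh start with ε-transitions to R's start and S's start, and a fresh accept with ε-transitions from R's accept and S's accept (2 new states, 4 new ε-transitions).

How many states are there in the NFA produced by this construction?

Building bottom-up:
Each of the 5 symbol leaves contributes a 2-state fragment.
  1|0 → 6 states
  1(1|0)00 → 12 states

12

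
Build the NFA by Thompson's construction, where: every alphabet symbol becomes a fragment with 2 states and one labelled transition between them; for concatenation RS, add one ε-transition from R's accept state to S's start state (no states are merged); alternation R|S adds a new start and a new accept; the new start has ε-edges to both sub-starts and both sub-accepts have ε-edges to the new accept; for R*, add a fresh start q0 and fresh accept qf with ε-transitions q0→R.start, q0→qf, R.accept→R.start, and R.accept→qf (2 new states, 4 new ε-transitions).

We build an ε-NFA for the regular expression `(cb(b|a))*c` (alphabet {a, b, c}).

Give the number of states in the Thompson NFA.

14

Building bottom-up:
Each of the 5 symbol leaves contributes a 2-state fragment.
  b|a → 6 states
  cb(b|a) → 10 states
  (cb(b|a))* → 12 states
  (cb(b|a))*c → 14 states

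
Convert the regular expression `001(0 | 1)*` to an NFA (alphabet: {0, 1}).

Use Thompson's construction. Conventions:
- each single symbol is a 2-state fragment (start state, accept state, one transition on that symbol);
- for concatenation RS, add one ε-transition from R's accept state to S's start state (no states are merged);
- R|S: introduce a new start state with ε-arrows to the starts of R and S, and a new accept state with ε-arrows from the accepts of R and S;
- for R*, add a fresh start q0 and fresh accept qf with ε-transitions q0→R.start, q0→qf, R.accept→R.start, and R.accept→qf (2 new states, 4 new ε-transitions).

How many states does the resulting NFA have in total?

14

Recursing over subexpressions:
Each of the 5 symbol leaves contributes a 2-state fragment.
  0 | 1 : 6 states
  (0 | 1)* : 8 states
  001(0 | 1)* : 14 states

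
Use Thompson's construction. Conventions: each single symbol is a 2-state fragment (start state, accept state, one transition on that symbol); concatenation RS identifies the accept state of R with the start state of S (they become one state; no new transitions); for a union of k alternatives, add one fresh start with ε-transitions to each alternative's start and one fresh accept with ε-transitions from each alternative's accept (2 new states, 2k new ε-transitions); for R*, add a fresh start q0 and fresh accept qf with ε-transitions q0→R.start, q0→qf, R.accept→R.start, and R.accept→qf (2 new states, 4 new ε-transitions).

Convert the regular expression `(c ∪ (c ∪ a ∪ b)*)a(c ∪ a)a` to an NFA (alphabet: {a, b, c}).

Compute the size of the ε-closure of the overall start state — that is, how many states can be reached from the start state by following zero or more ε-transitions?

Compute the ε-closure size of each fragment's start state recursively; a symbol fragment's start has no outgoing ε-edge, so its closure is just itself (size 1).
  c ∪ a ∪ b : new start ε-reaches every alternative's start; none of them accept ε, so the new accept is not reached: |closure| = 1 + 1 + 1 + 1 = 4
  (c ∪ a ∪ b)* : new start has ε-edges to the inner start and to the new accept, so |closure| = 2 + 4 = 6
  c ∪ (c ∪ a ∪ b)* : new start ε-reaches every alternative's start; at least one alternative accepts ε, so the union's new accept is reached too: |closure| = 1 + 1 + 6 + 1 = 9
  c ∪ a : |closure| = 1 + 1 + 1 = 3 (the new accept is not ε-reachable since no branch accepts ε)
  (c ∪ (c ∪ a ∪ b)*)a(c ∪ a)a : |closure| = 9 + (1−1) = 9 (closure spills across the concat boundary because the left factor accepts ε)

9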